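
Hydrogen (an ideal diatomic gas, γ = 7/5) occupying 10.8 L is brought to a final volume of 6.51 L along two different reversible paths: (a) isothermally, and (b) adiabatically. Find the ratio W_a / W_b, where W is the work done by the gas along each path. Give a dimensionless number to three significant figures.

W_a / W_b ≈ 0.902

Path (a) isothermal: W = P₁V₁ ln(V₂/V₁) → W_a/(P₁V₁) = -0.5062.
Path (b) adiabatic: W = P₁V₁(1 − (V₁/V₂)^(γ−1))/(γ−1) → W_b/(P₁V₁) = -0.5611.
W_a / W_b = -0.5062 / -0.5611 = 0.9022.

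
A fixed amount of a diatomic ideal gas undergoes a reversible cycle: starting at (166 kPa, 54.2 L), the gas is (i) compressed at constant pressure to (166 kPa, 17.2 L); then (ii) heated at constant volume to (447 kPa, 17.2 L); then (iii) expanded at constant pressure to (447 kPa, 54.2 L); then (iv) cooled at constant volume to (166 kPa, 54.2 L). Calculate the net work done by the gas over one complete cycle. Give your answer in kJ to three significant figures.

Constant-volume legs do no work.
W(i) = (166)(17.2 − 54.2) = -6142 J; W(iii) = (447)(54.2 − 17.2) = 16539 J.
W_net = -6142 + 16539 = 10397 J (the clockwise enclosed area).

W_net ≈ 10.4 kJ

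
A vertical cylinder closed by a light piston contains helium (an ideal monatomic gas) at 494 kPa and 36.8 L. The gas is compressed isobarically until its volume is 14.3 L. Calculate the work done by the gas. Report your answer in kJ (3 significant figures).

W ≈ -11.1 kJ

Isobaric: W = P ΔV.
W = (494 kPa)(14.3 − 36.8 L) = (494)(-22.5) = -11115 J.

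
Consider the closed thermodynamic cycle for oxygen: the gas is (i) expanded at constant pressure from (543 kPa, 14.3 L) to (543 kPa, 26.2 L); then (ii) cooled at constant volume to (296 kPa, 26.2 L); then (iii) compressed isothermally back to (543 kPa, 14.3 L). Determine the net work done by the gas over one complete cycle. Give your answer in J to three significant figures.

Leg (i): W = PΔV = (543)(26.2 − 14.3) = 6462 J.
Leg (ii): W = 0.
Leg (iii): W = PᵢVᵢ ln(V_f/Vᵢ) = (7755) ln(14.3/26.2) = -4696 J.
W_net = 6462 − 4696 = 1766 J.

W_net ≈ 1770 J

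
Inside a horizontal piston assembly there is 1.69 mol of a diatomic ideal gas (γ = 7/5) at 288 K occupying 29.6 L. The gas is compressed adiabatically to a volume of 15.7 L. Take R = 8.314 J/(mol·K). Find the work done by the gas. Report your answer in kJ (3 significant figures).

W ≈ -2.92 kJ

Adiabatic: TV^(γ−1) = const with γ = 7/5.
T₂ = T₁ (V₁/V₂)^(γ−1) = 288 × (29.6/15.7)^0.4 = 288 × 1.289 = 371.1 K.
W_by = nCᵥ(T₁ − T₂) = (1.69)(20.79)(288 − 371.1) = -2921 J.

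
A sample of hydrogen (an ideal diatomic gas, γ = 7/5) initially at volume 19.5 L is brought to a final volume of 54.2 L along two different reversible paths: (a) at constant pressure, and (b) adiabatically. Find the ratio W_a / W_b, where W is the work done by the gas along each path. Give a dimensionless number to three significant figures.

W_a / W_b ≈ 2.12

Path (a) isobaric: W = P₁(V₂ − V₁) → W_a/(P₁V₁) = 1.779.
Path (b) adiabatic: W = P₁V₁(1 − (V₁/V₂)^(γ−1))/(γ−1) → W_b/(P₁V₁) = 0.8391.
W_a / W_b = 1.779 / 0.8391 = 2.121.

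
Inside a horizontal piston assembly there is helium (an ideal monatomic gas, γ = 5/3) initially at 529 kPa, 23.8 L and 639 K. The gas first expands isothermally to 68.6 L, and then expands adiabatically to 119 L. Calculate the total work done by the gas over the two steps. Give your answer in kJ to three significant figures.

W_total ≈ 19.1 kJ

Step 1 (isothermal): W = P₁V₁ ln(V₂/V₁) = (12590) ln(68.6/23.8) = 13328 J.
After step 1: P = 183.5 kPa, V = 68.6 L, T = 639 K.
Step 2 (adiabatic): W = (P₁V₁ − P₂V₂)/(γ−1) = (12590 − 8721)/0.667 = 5804 J.
W_total = 13328 + 5804 = 19132 J.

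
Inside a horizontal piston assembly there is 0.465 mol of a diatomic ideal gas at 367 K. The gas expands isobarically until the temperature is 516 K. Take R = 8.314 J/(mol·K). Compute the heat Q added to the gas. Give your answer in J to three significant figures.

Isobaric: W = nRΔT = (0.465)(8.314)(149) = 576 J.
ΔU = nCᵥΔT with Cᵥ = 5R/2: ΔU = (0.465)(20.79)(149) = 1440 J.
Q = ΔU + W = 1440 + 576 = 2016 J.

Q ≈ 2020 J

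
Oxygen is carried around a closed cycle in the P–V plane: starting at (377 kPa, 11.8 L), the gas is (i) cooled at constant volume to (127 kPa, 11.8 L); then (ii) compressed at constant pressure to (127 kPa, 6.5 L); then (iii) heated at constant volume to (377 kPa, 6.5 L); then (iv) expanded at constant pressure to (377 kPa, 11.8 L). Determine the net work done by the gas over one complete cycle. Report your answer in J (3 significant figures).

W_net ≈ 1330 J

Constant-volume legs do no work.
W(ii) = (127)(6.5 − 11.8) = -673.1 J; W(iv) = (377)(11.8 − 6.5) = 1998 J.
W_net = -673.1 + 1998 = 1325 J (the clockwise enclosed area).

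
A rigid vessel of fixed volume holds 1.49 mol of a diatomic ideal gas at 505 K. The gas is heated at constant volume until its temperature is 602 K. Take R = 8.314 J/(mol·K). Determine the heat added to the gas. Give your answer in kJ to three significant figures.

Constant volume ⇒ W = 0, so Q = ΔU = nCᵥΔT with Cᵥ = 5R/2 = 20.79 J/(mol·K).
ΔU = (1.49)(20.79)(602 − 505) = 3004 J.

Q ≈ 3.00 kJ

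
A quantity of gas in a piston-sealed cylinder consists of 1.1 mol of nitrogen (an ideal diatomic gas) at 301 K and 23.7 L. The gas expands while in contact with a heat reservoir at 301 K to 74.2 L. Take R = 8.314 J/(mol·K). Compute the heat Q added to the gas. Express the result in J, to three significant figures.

Isothermal ⇒ ΔU = 0, so Q = W = nRT ln(V₂/V₁).
Q = (1.1)(8.314)(301) ln(74.2/23.7) = 2753 × 1.141 = 3142 J.

Q ≈ 3140 J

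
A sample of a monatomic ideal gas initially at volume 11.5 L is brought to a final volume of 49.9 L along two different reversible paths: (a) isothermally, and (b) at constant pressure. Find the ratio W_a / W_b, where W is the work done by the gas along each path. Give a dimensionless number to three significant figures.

Path (a) isothermal: W = P₁V₁ ln(V₂/V₁) → W_a/(P₁V₁) = 1.468.
Path (b) isobaric: W = P₁(V₂ − V₁) → W_b/(P₁V₁) = 3.339.
W_a / W_b = 1.468 / 3.339 = 0.4395.

W_a / W_b ≈ 0.440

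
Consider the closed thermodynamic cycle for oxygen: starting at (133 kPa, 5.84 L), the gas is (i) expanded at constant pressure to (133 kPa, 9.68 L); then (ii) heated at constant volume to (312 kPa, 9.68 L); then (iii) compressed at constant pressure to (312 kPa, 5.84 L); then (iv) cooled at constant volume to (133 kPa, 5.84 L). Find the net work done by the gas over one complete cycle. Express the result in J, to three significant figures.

Constant-volume legs do no work.
W(i) = (133)(9.68 − 5.84) = 510.7 J; W(iii) = (312)(5.84 − 9.68) = -1198 J.
W_net = 510.7 − 1198 = -687.4 J (the counter-clockwise enclosed area).

W_net ≈ -687 J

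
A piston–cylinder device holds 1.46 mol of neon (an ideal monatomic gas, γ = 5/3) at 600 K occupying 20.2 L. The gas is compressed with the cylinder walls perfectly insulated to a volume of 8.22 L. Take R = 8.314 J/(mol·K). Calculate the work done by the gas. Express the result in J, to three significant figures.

W ≈ -8970 J

Adiabatic: TV^(γ−1) = const with γ = 5/3.
T₂ = T₁ (V₁/V₂)^(γ−1) = 600 × (20.2/8.22)^0.667 = 600 × 1.821 = 1093 K.
W_by = nCᵥ(T₁ − T₂) = (1.46)(12.47)(600 − 1093) = -8970 J.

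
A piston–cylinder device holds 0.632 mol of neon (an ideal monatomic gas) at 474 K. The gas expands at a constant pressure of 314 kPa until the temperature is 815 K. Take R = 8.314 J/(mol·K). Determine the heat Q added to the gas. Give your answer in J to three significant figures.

Isobaric: W = nRΔT = (0.632)(8.314)(341) = 1792 J.
ΔU = nCᵥΔT with Cᵥ = 3R/2: ΔU = (0.632)(12.47)(341) = 2688 J.
Q = ΔU + W = 2688 + 1792 = 4479 J.

Q ≈ 4480 J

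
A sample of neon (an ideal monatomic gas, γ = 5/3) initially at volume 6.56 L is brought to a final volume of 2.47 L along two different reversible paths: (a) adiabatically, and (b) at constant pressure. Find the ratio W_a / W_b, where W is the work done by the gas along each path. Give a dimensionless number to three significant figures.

W_a / W_b ≈ 2.21

Path (a) adiabatic: W = P₁V₁(1 − (V₁/V₂)^(γ−1))/(γ−1) → W_a/(P₁V₁) = -1.377.
Path (b) isobaric: W = P₁(V₂ − V₁) → W_b/(P₁V₁) = -0.6235.
W_a / W_b = -1.377 / -0.6235 = 2.208.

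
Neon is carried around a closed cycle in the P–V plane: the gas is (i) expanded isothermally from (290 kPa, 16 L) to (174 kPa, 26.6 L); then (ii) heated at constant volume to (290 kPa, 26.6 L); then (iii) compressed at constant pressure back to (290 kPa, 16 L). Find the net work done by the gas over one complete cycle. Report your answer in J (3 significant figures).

W_net ≈ -715 J

Leg (i): W = PᵢVᵢ ln(V_f/Vᵢ) = (4640) ln(26.6/16) = 2359 J.
Leg (ii): W = 0.
Leg (iii): W = PΔV = (290)(16 − 26.6) = -3074 J.
W_net = 2359 − 3074 = -715.4 J.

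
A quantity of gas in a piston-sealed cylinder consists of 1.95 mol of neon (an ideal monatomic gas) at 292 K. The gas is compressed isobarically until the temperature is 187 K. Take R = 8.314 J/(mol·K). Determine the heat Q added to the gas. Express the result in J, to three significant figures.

Q ≈ -4260 J

Isobaric: W = nRΔT = (1.95)(8.314)(-105) = -1702 J.
ΔU = nCᵥΔT with Cᵥ = 3R/2: ΔU = (1.95)(12.47)(-105) = -2553 J.
Q = ΔU + W = -2553 − 1702 = -4256 J.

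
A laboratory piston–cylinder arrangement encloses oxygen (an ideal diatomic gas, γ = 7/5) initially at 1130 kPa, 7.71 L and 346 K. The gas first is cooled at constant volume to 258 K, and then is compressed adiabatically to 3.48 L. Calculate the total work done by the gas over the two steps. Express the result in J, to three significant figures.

Step 1 (isochoric): W = 0 (constant volume).
After step 1: P = 842.6 kPa (V unchanged).
Step 2 (adiabatic): W = (P₁V₁ − P₂V₂)/(γ−1) = (6496 − 8930)/0.4 = -6085 J.
W_total = 0 − 6085 = -6085 J.

W_total ≈ -6080 J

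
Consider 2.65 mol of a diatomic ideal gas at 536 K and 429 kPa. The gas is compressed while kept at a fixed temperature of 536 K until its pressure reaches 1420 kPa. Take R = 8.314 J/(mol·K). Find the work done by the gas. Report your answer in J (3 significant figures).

W ≈ -14100 J

Isothermal process: W = nRT ln(V₂/V₁) = nRT ln(P₁/P₂).
W = (2.65)(8.314)(536) × ln(429/1420)
  = 11809 × ln(0.3021) = 11809 × -1.197
W_by_gas = -14135 J.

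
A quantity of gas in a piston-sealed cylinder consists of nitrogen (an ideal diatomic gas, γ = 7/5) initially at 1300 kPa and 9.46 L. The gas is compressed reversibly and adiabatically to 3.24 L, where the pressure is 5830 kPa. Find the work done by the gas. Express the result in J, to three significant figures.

W ≈ -16500 J

Adiabatic: W = (P₁V₁ − P₂V₂)/(γ − 1) with γ = 7/5.
P₁V₁ = 12298 J, P₂V₂ = 18889 J.
W = (12298 − 18889) / 0.4 = -16478 J.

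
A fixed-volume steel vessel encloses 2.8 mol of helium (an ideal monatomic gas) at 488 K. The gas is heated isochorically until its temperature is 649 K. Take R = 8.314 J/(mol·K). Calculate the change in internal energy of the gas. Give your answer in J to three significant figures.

Constant volume ⇒ W = 0, so Q = ΔU = nCᵥΔT with Cᵥ = 3R/2 = 12.47 J/(mol·K).
ΔU = (2.8)(12.47)(649 − 488) = 5622 J.

ΔU ≈ 5620 J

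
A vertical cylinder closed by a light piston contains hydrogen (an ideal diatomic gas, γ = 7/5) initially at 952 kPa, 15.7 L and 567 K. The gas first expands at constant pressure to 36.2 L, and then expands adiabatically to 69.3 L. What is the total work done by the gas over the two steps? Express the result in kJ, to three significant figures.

Step 1 (isobaric): W = PΔV = (952 kPa)(36.2 − 15.7 L) = 19516 J.
After step 1: P = 952 kPa, V = 36.2 L, T = 1307 K.
Step 2 (adiabatic): W = (P₁V₁ − P₂V₂)/(γ−1) = (34462 − 26579)/0.4 = 19709 J.
W_total = 19516 + 19709 = 39225 J.

W_total ≈ 39.2 kJ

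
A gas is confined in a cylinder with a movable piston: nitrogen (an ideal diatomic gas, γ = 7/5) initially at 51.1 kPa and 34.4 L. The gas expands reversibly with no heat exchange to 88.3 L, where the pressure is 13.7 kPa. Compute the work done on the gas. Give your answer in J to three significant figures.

W ≈ -1370 J

Adiabatic: W = (P₁V₁ − P₂V₂)/(γ − 1) with γ = 7/5.
P₁V₁ = 1758 J, P₂V₂ = 1210 J.
W = (1758 − 1210) / 0.4 = 1370 J.
Work on gas = −W_by = -1370 J.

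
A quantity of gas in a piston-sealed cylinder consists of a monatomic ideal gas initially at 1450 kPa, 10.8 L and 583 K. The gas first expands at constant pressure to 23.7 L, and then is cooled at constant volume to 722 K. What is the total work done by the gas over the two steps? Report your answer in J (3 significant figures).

Step 1 (isobaric): W = PΔV = (1450 kPa)(23.7 − 10.8 L) = 18705 J.
Step 2 (isochoric): W = 0 (constant volume).
W_total = 18705 + 0 = 18705 J.

W_total ≈ 18700 J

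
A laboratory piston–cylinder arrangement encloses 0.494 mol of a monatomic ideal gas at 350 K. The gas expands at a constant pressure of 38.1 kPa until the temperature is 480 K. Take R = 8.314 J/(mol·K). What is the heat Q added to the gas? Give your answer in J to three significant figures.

Q ≈ 1330 J

Isobaric: W = nRΔT = (0.494)(8.314)(130) = 533.9 J.
ΔU = nCᵥΔT with Cᵥ = 3R/2: ΔU = (0.494)(12.47)(130) = 800.9 J.
Q = ΔU + W = 800.9 + 533.9 = 1335 J.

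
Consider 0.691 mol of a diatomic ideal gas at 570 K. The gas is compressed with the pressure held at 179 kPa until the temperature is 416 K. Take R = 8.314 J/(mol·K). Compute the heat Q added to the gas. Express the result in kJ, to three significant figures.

Isobaric: W = nRΔT = (0.691)(8.314)(-154) = -884.7 J.
ΔU = nCᵥΔT with Cᵥ = 5R/2: ΔU = (0.691)(20.79)(-154) = -2212 J.
Q = ΔU + W = -2212 − 884.7 = -3097 J.

Q ≈ -3.10 kJ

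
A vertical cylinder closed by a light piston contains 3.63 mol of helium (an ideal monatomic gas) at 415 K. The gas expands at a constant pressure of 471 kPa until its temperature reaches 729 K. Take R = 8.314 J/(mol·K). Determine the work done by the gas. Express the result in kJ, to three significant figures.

Isobaric: W = P ΔV = nR ΔT.
W = (3.63)(8.314)(729 − 415) = 9476 J.

W ≈ 9.48 kJ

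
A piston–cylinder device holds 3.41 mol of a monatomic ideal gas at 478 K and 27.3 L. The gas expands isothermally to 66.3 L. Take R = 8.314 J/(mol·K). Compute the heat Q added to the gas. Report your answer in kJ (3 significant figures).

Q ≈ 12.0 kJ

Isothermal ⇒ ΔU = 0, so Q = W = nRT ln(V₂/V₁).
Q = (3.41)(8.314)(478) ln(66.3/27.3) = 13552 × 0.8873 = 12024 J.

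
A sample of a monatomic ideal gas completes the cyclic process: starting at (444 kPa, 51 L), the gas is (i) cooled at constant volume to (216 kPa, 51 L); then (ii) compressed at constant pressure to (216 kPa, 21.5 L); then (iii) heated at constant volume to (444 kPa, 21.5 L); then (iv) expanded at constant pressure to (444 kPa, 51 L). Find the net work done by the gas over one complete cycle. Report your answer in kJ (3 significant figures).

Constant-volume legs do no work.
W(ii) = (216)(21.5 − 51) = -6372 J; W(iv) = (444)(51 − 21.5) = 13098 J.
W_net = -6372 + 13098 = 6726 J (the clockwise enclosed area).

W_net ≈ 6.73 kJ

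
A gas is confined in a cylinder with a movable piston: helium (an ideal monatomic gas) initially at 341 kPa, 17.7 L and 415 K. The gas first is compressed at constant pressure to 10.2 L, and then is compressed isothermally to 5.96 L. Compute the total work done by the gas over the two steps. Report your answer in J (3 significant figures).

Step 1 (isobaric): W = PΔV = (341 kPa)(10.2 − 17.7 L) = -2558 J.
After step 1: P = 341 kPa, V = 10.2 L, T = 239.2 K.
Step 2 (isothermal): W = P₁V₁ ln(V₂/V₁) = (3478) ln(5.96/10.2) = -1869 J.
W_total = -2558 − 1869 = -4426 J.

W_total ≈ -4430 J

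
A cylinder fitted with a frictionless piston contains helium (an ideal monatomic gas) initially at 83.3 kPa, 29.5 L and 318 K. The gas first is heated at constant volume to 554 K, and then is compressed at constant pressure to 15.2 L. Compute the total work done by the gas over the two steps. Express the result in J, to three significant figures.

W_total ≈ -2080 J

Step 1 (isochoric): W = 0 (constant volume).
After step 1: P = 145.1 kPa (V unchanged).
Step 2 (isobaric): W = PΔV = (145.1 kPa)(15.2 − 29.5 L) = -2075 J.
W_total = 0 − 2075 = -2075 J.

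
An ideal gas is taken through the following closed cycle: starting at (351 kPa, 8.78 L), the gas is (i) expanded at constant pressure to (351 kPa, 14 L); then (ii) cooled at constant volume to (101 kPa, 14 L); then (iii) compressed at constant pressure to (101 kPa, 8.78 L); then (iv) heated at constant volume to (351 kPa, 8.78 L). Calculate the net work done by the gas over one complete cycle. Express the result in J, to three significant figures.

W_net ≈ 1310 J

Constant-volume legs do no work.
W(i) = (351)(14 − 8.78) = 1832 J; W(iii) = (101)(8.78 − 14) = -527.2 J.
W_net = 1832 − 527.2 = 1305 J (the clockwise enclosed area).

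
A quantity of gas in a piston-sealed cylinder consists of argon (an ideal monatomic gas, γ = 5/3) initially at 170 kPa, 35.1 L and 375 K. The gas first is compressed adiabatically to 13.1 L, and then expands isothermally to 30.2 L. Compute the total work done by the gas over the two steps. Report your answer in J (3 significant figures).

W_total ≈ 1300 J

Step 1 (adiabatic): W = (P₁V₁ − P₂V₂)/(γ−1) = (5967 − 11511)/0.667 = -8316 J.
After step 1: P = 878.7 kPa, V = 13.1 L, T = 723.4 K.
Step 2 (isothermal): W = P₁V₁ ln(V₂/V₁) = (11511) ln(30.2/13.1) = 9614 J.
W_total = -8316 + 9614 = 1298 J.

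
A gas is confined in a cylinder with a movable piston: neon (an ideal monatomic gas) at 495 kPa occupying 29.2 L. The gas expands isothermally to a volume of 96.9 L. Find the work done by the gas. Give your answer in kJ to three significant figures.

W ≈ 17.3 kJ

Isothermal: W = nRT ln(V₂/V₁) = P₁V₁ ln(V₂/V₁).
P₁V₁ = (495 kPa)(29.2 L) = 14454 J.
W = 14454 × ln(96.9/29.2) = 14454 × 1.2
W_by_gas = 17338 J.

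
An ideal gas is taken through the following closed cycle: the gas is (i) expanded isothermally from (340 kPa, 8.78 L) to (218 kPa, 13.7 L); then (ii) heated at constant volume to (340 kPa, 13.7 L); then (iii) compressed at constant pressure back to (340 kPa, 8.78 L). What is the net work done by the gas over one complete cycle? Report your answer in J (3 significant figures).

Leg (i): W = PᵢVᵢ ln(V_f/Vᵢ) = (2985) ln(13.7/8.78) = 1328 J.
Leg (ii): W = 0.
Leg (iii): W = PΔV = (340)(8.78 − 13.7) = -1673 J.
W_net = 1328 − 1673 = -344.6 J.

W_net ≈ -345 J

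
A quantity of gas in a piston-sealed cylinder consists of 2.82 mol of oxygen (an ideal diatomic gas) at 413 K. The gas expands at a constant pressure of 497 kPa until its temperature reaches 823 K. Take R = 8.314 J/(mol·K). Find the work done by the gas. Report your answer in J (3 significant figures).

Isobaric: W = P ΔV = nR ΔT.
W = (2.82)(8.314)(823 − 413) = 9613 J.

W ≈ 9610 J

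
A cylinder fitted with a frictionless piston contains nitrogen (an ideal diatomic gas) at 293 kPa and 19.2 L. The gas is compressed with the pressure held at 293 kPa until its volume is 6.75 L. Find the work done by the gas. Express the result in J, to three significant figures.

W ≈ -3650 J

Isobaric: W = P ΔV.
W = (293 kPa)(6.75 − 19.2 L) = (293)(-12.45) = -3648 J.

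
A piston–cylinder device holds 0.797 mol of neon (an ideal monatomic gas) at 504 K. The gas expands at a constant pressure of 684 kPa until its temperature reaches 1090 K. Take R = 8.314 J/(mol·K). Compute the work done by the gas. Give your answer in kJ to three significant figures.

Isobaric: W = P ΔV = nR ΔT.
W = (0.797)(8.314)(1090 − 504) = 3883 J.

W ≈ 3.88 kJ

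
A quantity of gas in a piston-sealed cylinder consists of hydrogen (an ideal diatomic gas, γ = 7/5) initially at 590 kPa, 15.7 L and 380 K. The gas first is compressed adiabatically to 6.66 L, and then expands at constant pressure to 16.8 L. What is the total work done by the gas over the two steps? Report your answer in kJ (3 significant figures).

W_total ≈ 10.4 kJ

Step 1 (adiabatic): W = (P₁V₁ − P₂V₂)/(γ−1) = (9263 − 13053)/0.4 = -9476 J.
After step 1: P = 1960 kPa, V = 6.66 L, T = 535.5 K.
Step 2 (isobaric): W = PΔV = (1960 kPa)(16.8 − 6.66 L) = 19874 J.
W_total = -9476 + 19874 = 10398 J.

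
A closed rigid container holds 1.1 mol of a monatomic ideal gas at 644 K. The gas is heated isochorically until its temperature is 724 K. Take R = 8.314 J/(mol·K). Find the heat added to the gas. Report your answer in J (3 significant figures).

Q ≈ 1100 J

Constant volume ⇒ W = 0, so Q = ΔU = nCᵥΔT with Cᵥ = 3R/2 = 12.47 J/(mol·K).
ΔU = (1.1)(12.47)(724 − 644) = 1097 J.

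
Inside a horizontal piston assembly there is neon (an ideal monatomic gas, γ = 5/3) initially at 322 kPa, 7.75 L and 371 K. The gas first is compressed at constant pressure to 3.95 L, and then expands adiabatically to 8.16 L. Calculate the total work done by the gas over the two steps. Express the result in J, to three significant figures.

W_total ≈ -492 J

Step 1 (isobaric): W = PΔV = (322 kPa)(3.95 − 7.75 L) = -1224 J.
After step 1: P = 322 kPa, V = 3.95 L, T = 189.1 K.
Step 2 (adiabatic): W = (P₁V₁ − P₂V₂)/(γ−1) = (1272 − 784.1)/0.667 = 731.6 J.
W_total = -1224 + 731.6 = -492 J.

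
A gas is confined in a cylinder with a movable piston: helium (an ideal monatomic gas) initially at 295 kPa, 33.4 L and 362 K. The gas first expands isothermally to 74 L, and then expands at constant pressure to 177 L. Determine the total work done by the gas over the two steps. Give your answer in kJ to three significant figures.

Step 1 (isothermal): W = P₁V₁ ln(V₂/V₁) = (9853) ln(74/33.4) = 7838 J.
After step 1: P = 133.1 kPa, V = 74 L, T = 362 K.
Step 2 (isobaric): W = PΔV = (133.1 kPa)(177 − 74 L) = 13714 J.
W_total = 7838 + 13714 = 21552 J.

W_total ≈ 21.6 kJ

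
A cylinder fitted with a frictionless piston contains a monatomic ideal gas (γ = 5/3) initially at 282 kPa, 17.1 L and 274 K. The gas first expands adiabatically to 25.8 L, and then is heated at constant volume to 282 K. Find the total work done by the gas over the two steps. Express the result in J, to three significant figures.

W_total ≈ 1730 J

Step 1 (adiabatic): W = (P₁V₁ − P₂V₂)/(γ−1) = (4822 − 3666)/0.667 = 1735 J.
Step 2 (isochoric): W = 0 (constant volume).
W_total = 1735 + 0 = 1735 J.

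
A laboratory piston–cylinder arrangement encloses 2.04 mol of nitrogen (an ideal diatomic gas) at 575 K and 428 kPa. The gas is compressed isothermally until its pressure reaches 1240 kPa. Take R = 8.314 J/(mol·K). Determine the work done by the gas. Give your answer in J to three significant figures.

W ≈ -10400 J

Isothermal process: W = nRT ln(V₂/V₁) = nRT ln(P₁/P₂).
W = (2.04)(8.314)(575) × ln(428/1240)
  = 9752 × ln(0.3452) = 9752 × -1.064
W_by_gas = -10374 J.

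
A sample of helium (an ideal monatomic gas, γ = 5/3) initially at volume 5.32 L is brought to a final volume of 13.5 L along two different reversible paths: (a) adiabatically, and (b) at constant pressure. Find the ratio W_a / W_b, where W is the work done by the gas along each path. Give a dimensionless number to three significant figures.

W_a / W_b ≈ 0.451

Path (a) adiabatic: W = P₁V₁(1 − (V₁/V₂)^(γ−1))/(γ−1) → W_a/(P₁V₁) = 0.6937.
Path (b) isobaric: W = P₁(V₂ − V₁) → W_b/(P₁V₁) = 1.538.
W_a / W_b = 0.6937 / 1.538 = 0.4512.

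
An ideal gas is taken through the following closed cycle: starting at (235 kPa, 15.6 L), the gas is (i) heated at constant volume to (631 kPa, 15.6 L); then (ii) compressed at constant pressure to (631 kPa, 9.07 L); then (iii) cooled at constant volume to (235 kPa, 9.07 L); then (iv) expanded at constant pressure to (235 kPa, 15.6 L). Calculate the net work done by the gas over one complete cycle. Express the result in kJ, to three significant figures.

Constant-volume legs do no work.
W(ii) = (631)(9.07 − 15.6) = -4120 J; W(iv) = (235)(15.6 − 9.07) = 1535 J.
W_net = -4120 + 1535 = -2586 J (the counter-clockwise enclosed area).

W_net ≈ -2.59 kJ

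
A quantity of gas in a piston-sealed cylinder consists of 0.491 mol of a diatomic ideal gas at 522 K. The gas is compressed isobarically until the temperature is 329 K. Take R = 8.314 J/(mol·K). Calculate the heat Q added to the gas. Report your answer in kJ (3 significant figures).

Q ≈ -2.76 kJ

Isobaric: W = nRΔT = (0.491)(8.314)(-193) = -787.9 J.
ΔU = nCᵥΔT with Cᵥ = 5R/2: ΔU = (0.491)(20.79)(-193) = -1970 J.
Q = ΔU + W = -1970 − 787.9 = -2758 J.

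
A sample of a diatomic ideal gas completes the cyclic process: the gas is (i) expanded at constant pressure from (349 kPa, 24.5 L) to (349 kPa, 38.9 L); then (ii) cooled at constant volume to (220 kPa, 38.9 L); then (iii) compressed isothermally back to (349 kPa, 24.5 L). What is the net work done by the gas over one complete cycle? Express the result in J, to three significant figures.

W_net ≈ 1070 J

Leg (i): W = PΔV = (349)(38.9 − 24.5) = 5026 J.
Leg (ii): W = 0.
Leg (iii): W = PᵢVᵢ ln(V_f/Vᵢ) = (8558) ln(24.5/38.9) = -3957 J.
W_net = 5026 − 3957 = 1069 J.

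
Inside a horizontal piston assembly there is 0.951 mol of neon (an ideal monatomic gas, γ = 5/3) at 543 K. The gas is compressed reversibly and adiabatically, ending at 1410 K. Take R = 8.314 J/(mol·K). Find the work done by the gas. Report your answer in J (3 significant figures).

Adiabatic ⇒ Q = 0, so W_by = −ΔU = nCᵥ(T₁ − T₂).
Cᵥ = 3R/2 = 12.47 J/(mol·K).
W = (0.951)(12.47)(543 − 1410) = -10283 J.

W ≈ -10300 J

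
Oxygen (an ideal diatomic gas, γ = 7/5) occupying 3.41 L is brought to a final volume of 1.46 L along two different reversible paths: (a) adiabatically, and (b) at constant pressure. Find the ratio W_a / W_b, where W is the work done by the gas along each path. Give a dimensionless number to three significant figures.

Path (a) adiabatic: W = P₁V₁(1 − (V₁/V₂)^(γ−1))/(γ−1) → W_a/(P₁V₁) = -1.01.
Path (b) isobaric: W = P₁(V₂ − V₁) → W_b/(P₁V₁) = -0.5718.
W_a / W_b = -1.01 / -0.5718 = 1.766.

W_a / W_b ≈ 1.77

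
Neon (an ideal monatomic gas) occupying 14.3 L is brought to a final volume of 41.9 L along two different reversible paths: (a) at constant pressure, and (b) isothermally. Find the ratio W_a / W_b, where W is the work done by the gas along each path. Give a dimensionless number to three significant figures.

W_a / W_b ≈ 1.80

Path (a) isobaric: W = P₁(V₂ − V₁) → W_a/(P₁V₁) = 1.93.
Path (b) isothermal: W = P₁V₁ ln(V₂/V₁) → W_b/(P₁V₁) = 1.075.
W_a / W_b = 1.93 / 1.075 = 1.795.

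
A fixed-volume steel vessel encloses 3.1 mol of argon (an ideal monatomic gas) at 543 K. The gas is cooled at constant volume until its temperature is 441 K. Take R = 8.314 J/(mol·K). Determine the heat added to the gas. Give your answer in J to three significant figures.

Q ≈ -3940 J

Constant volume ⇒ W = 0, so Q = ΔU = nCᵥΔT with Cᵥ = 3R/2 = 12.47 J/(mol·K).
ΔU = (3.1)(12.47)(441 − 543) = -3943 J.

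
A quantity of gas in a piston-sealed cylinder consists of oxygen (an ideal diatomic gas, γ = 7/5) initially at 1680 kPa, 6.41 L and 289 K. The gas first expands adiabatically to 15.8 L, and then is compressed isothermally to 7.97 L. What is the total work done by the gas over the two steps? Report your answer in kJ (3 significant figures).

W_total ≈ 3.02 kJ

Step 1 (adiabatic): W = (P₁V₁ − P₂V₂)/(γ−1) = (10769 − 7507)/0.4 = 8155 J.
After step 1: P = 475.1 kPa, V = 15.8 L, T = 201.5 K.
Step 2 (isothermal): W = P₁V₁ ln(V₂/V₁) = (7507) ln(7.97/15.8) = -5137 J.
W_total = 8155 − 5137 = 3018 J.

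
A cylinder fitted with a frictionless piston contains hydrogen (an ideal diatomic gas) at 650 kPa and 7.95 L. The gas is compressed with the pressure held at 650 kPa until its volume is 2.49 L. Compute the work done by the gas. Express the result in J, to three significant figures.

W ≈ -3550 J

Isobaric: W = P ΔV.
W = (650 kPa)(2.49 − 7.95 L) = (650)(-5.46) = -3549 J.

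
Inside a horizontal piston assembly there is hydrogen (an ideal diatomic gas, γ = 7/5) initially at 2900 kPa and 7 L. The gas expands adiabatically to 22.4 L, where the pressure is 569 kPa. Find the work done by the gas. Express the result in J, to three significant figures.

Adiabatic: W = (P₁V₁ − P₂V₂)/(γ − 1) with γ = 7/5.
P₁V₁ = 20300 J, P₂V₂ = 12746 J.
W = (20300 − 12746) / 0.4 = 18886 J.

W ≈ 18900 J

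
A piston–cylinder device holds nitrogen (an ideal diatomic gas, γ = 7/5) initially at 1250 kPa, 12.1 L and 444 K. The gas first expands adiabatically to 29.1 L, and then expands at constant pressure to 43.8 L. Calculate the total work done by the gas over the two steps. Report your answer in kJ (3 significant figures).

Step 1 (adiabatic): W = (P₁V₁ − P₂V₂)/(γ−1) = (15125 − 10648)/0.4 = 11193 J.
After step 1: P = 365.9 kPa, V = 29.1 L, T = 312.6 K.
Step 2 (isobaric): W = PΔV = (365.9 kPa)(43.8 − 29.1 L) = 5379 J.
W_total = 11193 + 5379 = 16572 J.

W_total ≈ 16.6 kJ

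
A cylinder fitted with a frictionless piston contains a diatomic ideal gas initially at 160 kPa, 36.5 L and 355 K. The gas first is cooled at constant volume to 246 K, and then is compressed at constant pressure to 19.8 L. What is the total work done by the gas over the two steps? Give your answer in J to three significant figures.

Step 1 (isochoric): W = 0 (constant volume).
After step 1: P = 110.9 kPa (V unchanged).
Step 2 (isobaric): W = PΔV = (110.9 kPa)(19.8 − 36.5 L) = -1852 J.
W_total = 0 − 1852 = -1852 J.

W_total ≈ -1850 J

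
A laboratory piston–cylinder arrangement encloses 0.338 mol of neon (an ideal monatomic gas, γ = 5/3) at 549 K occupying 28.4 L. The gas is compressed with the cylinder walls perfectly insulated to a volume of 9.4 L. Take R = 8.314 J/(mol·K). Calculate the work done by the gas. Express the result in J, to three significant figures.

W ≈ -2520 J

Adiabatic: TV^(γ−1) = const with γ = 5/3.
T₂ = T₁ (V₁/V₂)^(γ−1) = 549 × (28.4/9.4)^0.667 = 549 × 2.09 = 1147 K.
W_by = nCᵥ(T₁ − T₂) = (0.338)(12.47)(549 − 1147) = -2522 J.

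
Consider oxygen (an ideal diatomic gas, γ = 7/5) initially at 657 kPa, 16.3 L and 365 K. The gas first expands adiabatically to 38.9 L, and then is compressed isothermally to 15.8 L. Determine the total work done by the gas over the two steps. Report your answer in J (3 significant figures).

Step 1 (adiabatic): W = (P₁V₁ − P₂V₂)/(γ−1) = (10709 − 7562)/0.4 = 7867 J.
After step 1: P = 194.4 kPa, V = 38.9 L, T = 257.7 K.
Step 2 (isothermal): W = P₁V₁ ln(V₂/V₁) = (7562) ln(15.8/38.9) = -6813 J.
W_total = 7867 − 6813 = 1054 J.

W_total ≈ 1050 J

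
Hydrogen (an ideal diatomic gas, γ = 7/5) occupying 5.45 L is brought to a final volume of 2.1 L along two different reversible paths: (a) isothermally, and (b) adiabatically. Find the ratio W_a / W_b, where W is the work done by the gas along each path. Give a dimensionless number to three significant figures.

Path (a) isothermal: W = P₁V₁ ln(V₂/V₁) → W_a/(P₁V₁) = -0.9537.
Path (b) adiabatic: W = P₁V₁(1 − (V₁/V₂)^(γ−1))/(γ−1) → W_b/(P₁V₁) = -1.161.
W_a / W_b = -0.9537 / -1.161 = 0.8214.

W_a / W_b ≈ 0.821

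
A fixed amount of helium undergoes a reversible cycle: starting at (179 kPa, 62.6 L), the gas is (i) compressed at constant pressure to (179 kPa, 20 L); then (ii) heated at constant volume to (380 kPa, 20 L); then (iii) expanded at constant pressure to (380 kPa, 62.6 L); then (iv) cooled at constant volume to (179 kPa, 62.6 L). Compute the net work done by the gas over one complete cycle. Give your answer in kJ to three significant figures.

W_net ≈ 8.56 kJ

Constant-volume legs do no work.
W(i) = (179)(20 − 62.6) = -7625 J; W(iii) = (380)(62.6 − 20) = 16188 J.
W_net = -7625 + 16188 = 8563 J (the clockwise enclosed area).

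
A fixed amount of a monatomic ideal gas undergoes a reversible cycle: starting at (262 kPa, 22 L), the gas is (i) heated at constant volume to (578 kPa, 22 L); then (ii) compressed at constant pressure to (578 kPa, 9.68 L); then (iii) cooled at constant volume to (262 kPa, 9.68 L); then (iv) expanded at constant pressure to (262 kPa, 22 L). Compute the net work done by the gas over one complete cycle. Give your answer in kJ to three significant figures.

Constant-volume legs do no work.
W(ii) = (578)(9.68 − 22) = -7121 J; W(iv) = (262)(22 − 9.68) = 3228 J.
W_net = -7121 + 3228 = -3893 J (the counter-clockwise enclosed area).

W_net ≈ -3.89 kJ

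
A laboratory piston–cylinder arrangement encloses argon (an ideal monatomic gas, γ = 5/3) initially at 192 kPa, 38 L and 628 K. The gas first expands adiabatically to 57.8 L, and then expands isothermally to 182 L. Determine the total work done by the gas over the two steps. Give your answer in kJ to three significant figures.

Step 1 (adiabatic): W = (P₁V₁ − P₂V₂)/(γ−1) = (7296 − 5516)/0.667 = 2669 J.
After step 1: P = 95.44 kPa, V = 57.8 L, T = 474.8 K.
Step 2 (isothermal): W = P₁V₁ ln(V₂/V₁) = (5516) ln(182/57.8) = 6327 J.
W_total = 2669 + 6327 = 8997 J.

W_total ≈ 9.00 kJ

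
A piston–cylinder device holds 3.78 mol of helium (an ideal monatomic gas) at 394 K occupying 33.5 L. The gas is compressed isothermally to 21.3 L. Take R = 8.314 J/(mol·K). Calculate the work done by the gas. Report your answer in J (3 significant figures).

Isothermal: W = nRT ln(V₂/V₁).
W = (3.78)(8.314)(394) × ln(21.3/33.5)
  = 12382 × -0.4528
W_by_gas = -5607 J.

W ≈ -5610 J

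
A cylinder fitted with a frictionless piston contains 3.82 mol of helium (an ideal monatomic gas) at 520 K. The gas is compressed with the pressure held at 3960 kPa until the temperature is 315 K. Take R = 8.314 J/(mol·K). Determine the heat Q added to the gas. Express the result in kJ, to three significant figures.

Q ≈ -16.3 kJ

Isobaric: W = nRΔT = (3.82)(8.314)(-205) = -6511 J.
ΔU = nCᵥΔT with Cᵥ = 3R/2: ΔU = (3.82)(12.47)(-205) = -9766 J.
Q = ΔU + W = -9766 − 6511 = -16277 J.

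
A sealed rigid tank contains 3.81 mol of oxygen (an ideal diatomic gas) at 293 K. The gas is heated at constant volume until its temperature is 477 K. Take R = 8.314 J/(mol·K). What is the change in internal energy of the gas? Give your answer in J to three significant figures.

ΔU ≈ 14600 J

Constant volume ⇒ W = 0, so Q = ΔU = nCᵥΔT with Cᵥ = 5R/2 = 20.79 J/(mol·K).
ΔU = (3.81)(20.79)(477 − 293) = 14571 J.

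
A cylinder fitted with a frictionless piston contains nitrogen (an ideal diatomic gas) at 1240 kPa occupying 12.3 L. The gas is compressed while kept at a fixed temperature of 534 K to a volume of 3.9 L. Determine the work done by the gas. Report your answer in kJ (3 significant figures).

Isothermal: W = nRT ln(V₂/V₁) = P₁V₁ ln(V₂/V₁).
P₁V₁ = (1240 kPa)(12.3 L) = 15252 J.
W = 15252 × ln(3.9/12.3) = 15252 × -1.149
W_by_gas = -17519 J.

W ≈ -17.5 kJ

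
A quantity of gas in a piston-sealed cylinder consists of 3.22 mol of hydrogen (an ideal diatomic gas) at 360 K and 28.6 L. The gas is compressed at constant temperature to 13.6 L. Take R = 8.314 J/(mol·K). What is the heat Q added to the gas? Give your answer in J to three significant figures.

Isothermal ⇒ ΔU = 0, so Q = W = nRT ln(V₂/V₁).
Q = (3.22)(8.314)(360) ln(13.6/28.6) = 9638 × -0.7433 = -7164 J.

Q ≈ -7160 J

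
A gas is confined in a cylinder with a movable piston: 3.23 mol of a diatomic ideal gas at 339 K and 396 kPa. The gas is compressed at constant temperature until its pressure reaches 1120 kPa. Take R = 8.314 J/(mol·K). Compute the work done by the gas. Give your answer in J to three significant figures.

W ≈ -9460 J

Isothermal process: W = nRT ln(V₂/V₁) = nRT ln(P₁/P₂).
W = (3.23)(8.314)(339) × ln(396/1120)
  = 9104 × ln(0.3536) = 9104 × -1.04
W_by_gas = -9465 J.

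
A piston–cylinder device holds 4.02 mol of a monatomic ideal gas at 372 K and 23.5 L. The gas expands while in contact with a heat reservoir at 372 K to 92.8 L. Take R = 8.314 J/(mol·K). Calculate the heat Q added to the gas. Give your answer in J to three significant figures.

Isothermal ⇒ ΔU = 0, so Q = W = nRT ln(V₂/V₁).
Q = (4.02)(8.314)(372) ln(92.8/23.5) = 12433 × 1.373 = 17076 J.

Q ≈ 17100 J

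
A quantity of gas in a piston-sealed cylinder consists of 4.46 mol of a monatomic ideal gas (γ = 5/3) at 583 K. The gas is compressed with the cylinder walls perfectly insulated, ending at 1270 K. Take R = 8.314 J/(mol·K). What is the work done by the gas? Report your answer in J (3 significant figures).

W ≈ -38200 J

Adiabatic ⇒ Q = 0, so W_by = −ΔU = nCᵥ(T₁ − T₂).
Cᵥ = 3R/2 = 12.47 J/(mol·K).
W = (4.46)(12.47)(583 − 1270) = -38211 J.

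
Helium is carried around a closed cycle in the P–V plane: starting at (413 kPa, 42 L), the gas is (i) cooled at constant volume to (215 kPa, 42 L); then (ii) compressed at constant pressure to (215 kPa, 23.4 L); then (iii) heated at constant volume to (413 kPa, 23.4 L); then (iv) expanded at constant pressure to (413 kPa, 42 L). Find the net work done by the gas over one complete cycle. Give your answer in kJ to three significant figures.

Constant-volume legs do no work.
W(ii) = (215)(23.4 − 42) = -3999 J; W(iv) = (413)(42 − 23.4) = 7682 J.
W_net = -3999 + 7682 = 3683 J (the clockwise enclosed area).

W_net ≈ 3.68 kJ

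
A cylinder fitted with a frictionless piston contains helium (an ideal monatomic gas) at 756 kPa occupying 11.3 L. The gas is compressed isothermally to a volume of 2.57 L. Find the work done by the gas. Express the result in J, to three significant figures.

Isothermal: W = nRT ln(V₂/V₁) = P₁V₁ ln(V₂/V₁).
P₁V₁ = (756 kPa)(11.3 L) = 8543 J.
W = 8543 × ln(2.57/11.3) = 8543 × -1.481
W_by_gas = -12651 J.

W ≈ -12700 J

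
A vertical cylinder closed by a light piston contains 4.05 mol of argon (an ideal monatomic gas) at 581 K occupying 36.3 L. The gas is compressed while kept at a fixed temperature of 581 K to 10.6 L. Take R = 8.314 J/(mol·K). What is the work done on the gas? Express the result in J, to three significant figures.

Isothermal: W = nRT ln(V₂/V₁).
W = (4.05)(8.314)(581) × ln(10.6/36.3)
  = 19563 × -1.231
W_by_gas = -24082 J; work on gas = −W_by = 24082 J.

W ≈ 24100 J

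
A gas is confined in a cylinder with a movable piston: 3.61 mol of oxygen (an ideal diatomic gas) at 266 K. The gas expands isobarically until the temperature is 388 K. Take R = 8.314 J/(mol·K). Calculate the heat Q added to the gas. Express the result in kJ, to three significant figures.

Q ≈ 12.8 kJ

Isobaric: W = nRΔT = (3.61)(8.314)(122) = 3662 J.
ΔU = nCᵥΔT with Cᵥ = 5R/2: ΔU = (3.61)(20.79)(122) = 9154 J.
Q = ΔU + W = 9154 + 3662 = 12816 J.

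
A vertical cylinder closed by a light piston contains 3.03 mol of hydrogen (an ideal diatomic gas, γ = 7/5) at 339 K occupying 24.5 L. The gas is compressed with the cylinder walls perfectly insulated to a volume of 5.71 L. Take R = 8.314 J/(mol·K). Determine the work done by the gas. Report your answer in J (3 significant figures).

Adiabatic: TV^(γ−1) = const with γ = 7/5.
T₂ = T₁ (V₁/V₂)^(γ−1) = 339 × (24.5/5.71)^0.4 = 339 × 1.791 = 607 K.
W_by = nCᵥ(T₁ − T₂) = (3.03)(20.79)(339 − 607) = -16880 J.

W ≈ -16900 J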